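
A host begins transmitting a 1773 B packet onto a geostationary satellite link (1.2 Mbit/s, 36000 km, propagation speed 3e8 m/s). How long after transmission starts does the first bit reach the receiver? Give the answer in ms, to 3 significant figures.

120 ms

First bit experiences only propagation delay: d/s = 36000000/300000000 = 120 ms.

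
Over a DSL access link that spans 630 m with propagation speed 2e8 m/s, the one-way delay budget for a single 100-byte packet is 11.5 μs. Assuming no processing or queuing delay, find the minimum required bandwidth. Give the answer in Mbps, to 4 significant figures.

L = 800 bits.
Propagation delay = 630 / 200000000 = 3.15 μs.
Transmission budget = 11.5 − 3.15 = 8.35 μs.
R ≥ L / t_tx = 800 bits / 8.35e-06 s = 95.81 Mbps.

95.81 Mbps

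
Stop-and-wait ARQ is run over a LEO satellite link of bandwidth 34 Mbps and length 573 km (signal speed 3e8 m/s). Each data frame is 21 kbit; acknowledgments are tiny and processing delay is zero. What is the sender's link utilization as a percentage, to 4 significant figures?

t_tx = L/R = 21000/34000000 = 0.000617647 s.
t_prop = 573000/300000000 = 0.00191 s; RTT = 0.00382 s.
Cycle = t_tx + RTT = 0.00443765 s.
Utilization = t_tx / cycle = 0.000617647/0.00443765 = 13.92 %.

13.92 %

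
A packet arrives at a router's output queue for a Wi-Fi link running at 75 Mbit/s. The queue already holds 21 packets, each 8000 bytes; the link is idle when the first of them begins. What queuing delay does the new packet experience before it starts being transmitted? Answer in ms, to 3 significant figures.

17.9 ms

Each queued packet: L/R = 64000/75000000 = 0.853333 ms.
21 queued → 17.92 ms.
Queuing delay = 17.9 ms.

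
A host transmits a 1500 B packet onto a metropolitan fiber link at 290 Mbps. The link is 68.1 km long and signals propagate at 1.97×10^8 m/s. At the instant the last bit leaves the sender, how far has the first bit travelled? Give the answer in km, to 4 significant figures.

8.152 km

t_tx = L/R = 12000/290000000 = 4.13793e-05 s.
Distance = s × t_tx = 197000000 × 4.13793e-05 = 8.152 km.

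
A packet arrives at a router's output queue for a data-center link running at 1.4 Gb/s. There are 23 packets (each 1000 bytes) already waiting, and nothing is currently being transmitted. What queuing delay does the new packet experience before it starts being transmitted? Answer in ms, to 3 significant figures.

Each queued packet: L/R = 8000/1400000000 = 0.00571429 ms.
23 queued → 0.131429 ms.
Queuing delay = 0.131 ms.

0.131 ms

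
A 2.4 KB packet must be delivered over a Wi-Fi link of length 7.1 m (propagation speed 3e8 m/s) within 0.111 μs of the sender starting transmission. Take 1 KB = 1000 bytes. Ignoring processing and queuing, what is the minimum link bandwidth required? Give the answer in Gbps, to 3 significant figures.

L = 19200 bits.
Propagation delay = 7.1 / 300000000 = 0.0236667 μs.
Transmission budget = 0.111 − 0.0236667 = 0.0873333 μs.
R ≥ L / t_tx = 19200 bits / 8.73333e-08 s = 220 Gbps.

220 Gbps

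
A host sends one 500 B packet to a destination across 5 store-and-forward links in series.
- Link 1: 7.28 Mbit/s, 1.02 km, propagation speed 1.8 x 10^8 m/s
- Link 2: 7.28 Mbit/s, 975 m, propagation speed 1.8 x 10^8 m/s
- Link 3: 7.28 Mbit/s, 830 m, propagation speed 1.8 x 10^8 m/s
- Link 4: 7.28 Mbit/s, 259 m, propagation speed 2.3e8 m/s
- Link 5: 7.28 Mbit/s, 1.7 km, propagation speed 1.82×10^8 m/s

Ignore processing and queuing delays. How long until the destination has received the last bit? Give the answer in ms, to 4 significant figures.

2.773 ms

L = 500 × 8 = 4000 bits.
Transmission delay per hop = L/R = 4000/7280000 = 0.549451 ms; 5 hops → 2.74725 ms.
Propagation delays (d/s per hop): 0.00566667, 0.00541667, 0.00461111, 0.00112609, 0.00934066 ms; sum = 0.0261612 ms.
End-to-end = 2.773 ms.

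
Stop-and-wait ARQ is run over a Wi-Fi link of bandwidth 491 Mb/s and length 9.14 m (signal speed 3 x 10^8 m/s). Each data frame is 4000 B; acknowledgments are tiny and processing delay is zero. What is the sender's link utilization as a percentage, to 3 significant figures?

t_tx = L/R = 32000/491000000 = 6.51731e-05 s.
t_prop = 9.14/300000000 = 3.04667e-08 s; RTT = 6.09333e-08 s.
Cycle = t_tx + RTT = 6.5234e-05 s.
Utilization = t_tx / cycle = 6.51731e-05/6.5234e-05 = 99.9 %.

99.9 %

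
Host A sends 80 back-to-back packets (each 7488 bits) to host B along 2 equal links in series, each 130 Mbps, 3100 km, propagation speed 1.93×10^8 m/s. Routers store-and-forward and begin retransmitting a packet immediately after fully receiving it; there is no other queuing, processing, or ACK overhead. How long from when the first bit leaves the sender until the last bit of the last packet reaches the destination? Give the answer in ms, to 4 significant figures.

36.79 ms

Per-hop transmission t_tx = L/R = 7488/130000000 = 0.0576 ms.
Per-hop propagation t_prop = 3100000/193000000 = 16.0622 ms.
Pipeline fill: first packet needs 2·t_tx to clear all hops; remaining 79 packets each add one t_tx.
Total = (2+80-1)·t_tx + 2·t_prop = 81·0.0576 + 2·16.0622 = 36.79 ms.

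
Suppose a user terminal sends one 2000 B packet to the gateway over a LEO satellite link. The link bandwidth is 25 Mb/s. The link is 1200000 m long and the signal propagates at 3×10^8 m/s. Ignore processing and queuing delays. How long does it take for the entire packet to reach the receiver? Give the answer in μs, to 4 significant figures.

L = 2000 × 8 = 16000 bits.
Transmission delay = L/R = 16000 / 25000000 = 640 μs.
Propagation delay = d/s = 1200000 m / 300000000 m/s = 4000 μs.
Total = 4640 μs.

4640 μs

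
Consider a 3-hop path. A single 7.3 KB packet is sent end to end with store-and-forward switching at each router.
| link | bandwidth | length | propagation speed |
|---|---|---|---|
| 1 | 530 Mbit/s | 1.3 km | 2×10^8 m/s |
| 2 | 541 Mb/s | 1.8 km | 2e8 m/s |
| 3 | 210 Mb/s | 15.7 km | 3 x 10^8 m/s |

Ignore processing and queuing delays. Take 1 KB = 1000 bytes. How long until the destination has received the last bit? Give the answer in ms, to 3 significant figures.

0.564 ms

L = 58400 bits.
Transmission delays (L/R per hop): 0.110189, 0.107948, 0.278095 ms; sum = 0.496232 ms.
Propagation delays (d/s per hop): 0.0065, 0.009, 0.0523333 ms; sum = 0.0678333 ms.
End-to-end = 0.564 ms.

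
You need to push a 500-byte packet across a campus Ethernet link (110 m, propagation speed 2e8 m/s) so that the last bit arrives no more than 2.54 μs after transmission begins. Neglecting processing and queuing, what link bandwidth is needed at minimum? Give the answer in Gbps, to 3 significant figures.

L = 4000 bits.
Propagation delay = 110 / 200000000 = 0.55 μs.
Transmission budget = 2.54 − 0.55 = 1.99 μs.
R ≥ L / t_tx = 4000 bits / 1.99e-06 s = 2.01 Gbps.

2.01 Gbps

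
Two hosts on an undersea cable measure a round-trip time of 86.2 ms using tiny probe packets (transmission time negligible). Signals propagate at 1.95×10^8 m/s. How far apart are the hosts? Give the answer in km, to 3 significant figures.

One-way propagation = RTT/2 = 43.1 ms.
d = s × t = 195000000 × 0.0431 = 8400 km.

8400 km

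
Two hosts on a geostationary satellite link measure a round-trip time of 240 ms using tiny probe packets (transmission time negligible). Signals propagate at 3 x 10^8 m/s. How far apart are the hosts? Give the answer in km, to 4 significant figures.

36000 km

One-way propagation = RTT/2 = 120 ms.
d = s × t = 300000000 × 0.12 = 36000 km.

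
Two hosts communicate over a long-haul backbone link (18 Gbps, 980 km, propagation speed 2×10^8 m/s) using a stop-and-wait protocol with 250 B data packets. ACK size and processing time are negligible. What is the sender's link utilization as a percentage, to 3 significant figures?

t_tx = L/R = 2000/18000000000 = 1.11111e-07 s.
t_prop = 980000/200000000 = 0.0049 s; RTT = 0.0098 s.
Cycle = t_tx + RTT = 0.00980011 s.
Utilization = t_tx / cycle = 1.11111e-07/0.00980011 = 0.00113 %.

0.00113 %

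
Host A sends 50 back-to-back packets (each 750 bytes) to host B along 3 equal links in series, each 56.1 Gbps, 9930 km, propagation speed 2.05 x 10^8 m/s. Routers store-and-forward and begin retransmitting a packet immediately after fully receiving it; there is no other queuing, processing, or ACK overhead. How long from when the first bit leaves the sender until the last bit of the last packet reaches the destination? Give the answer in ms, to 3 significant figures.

145 ms

Per-hop transmission t_tx = L/R = 6000/56100000000 = 0.000106952 ms.
Per-hop propagation t_prop = 9930000/2.05e+08 = 48.439 ms.
Pipeline fill: first packet needs 3·t_tx to clear all hops; remaining 49 packets each add one t_tx.
Total = (3+50-1)·t_tx + 3·t_prop = 52·0.000106952 + 3·48.439 = 145 ms.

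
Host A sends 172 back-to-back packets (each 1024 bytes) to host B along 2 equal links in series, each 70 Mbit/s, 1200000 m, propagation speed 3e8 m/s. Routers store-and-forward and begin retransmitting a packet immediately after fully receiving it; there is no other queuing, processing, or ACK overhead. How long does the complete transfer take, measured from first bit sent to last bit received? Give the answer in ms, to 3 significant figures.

Per-hop transmission t_tx = L/R = 8192/70000000 = 0.117029 ms.
Per-hop propagation t_prop = 1200000/300000000 = 4 ms.
Pipeline fill: first packet needs 2·t_tx to clear all hops; remaining 171 packets each add one t_tx.
Total = (2+172-1)·t_tx + 2·t_prop = 173·0.117029 + 2·4 = 28.2 ms.

28.2 ms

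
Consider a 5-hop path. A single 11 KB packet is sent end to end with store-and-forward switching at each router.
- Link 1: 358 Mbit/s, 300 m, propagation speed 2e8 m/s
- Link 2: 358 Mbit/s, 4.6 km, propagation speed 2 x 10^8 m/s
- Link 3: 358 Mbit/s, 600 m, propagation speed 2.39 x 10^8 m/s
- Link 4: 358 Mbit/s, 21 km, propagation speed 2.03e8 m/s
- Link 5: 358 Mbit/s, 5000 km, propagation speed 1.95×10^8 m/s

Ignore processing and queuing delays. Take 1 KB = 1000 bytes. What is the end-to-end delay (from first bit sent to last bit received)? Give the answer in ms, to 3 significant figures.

27.0 ms

L = 88000 bits.
Transmission delay per hop = L/R = 88000/358000000 = 0.24581 ms; 5 hops → 1.22905 ms.
Propagation delays (d/s per hop): 0.0015, 0.023, 0.00251046, 0.103448, 25.641 ms; sum = 25.7715 ms.
End-to-end = 27.0 ms.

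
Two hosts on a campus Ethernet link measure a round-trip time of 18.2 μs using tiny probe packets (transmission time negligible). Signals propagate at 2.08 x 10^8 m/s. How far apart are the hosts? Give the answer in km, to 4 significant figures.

One-way propagation = RTT/2 = 9.1 μs.
d = s × t = 208000000 × 9.1e-06 = 1.893 km.

1.893 km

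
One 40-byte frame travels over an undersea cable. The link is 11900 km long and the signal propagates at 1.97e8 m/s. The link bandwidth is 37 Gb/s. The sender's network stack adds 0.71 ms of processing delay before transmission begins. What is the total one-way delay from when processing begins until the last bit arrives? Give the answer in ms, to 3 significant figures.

L = 40 × 8 = 320 bits.
Transmission delay = L/R = 320 / 37000000000 = 8.64865e-06 ms.
Propagation delay = d/s = 11900000 m / 197000000 m/s = 60.4061 ms.
Plus processing delay 0.71 ms = 0.71 ms.
Total = 61.1 ms.

61.1 ms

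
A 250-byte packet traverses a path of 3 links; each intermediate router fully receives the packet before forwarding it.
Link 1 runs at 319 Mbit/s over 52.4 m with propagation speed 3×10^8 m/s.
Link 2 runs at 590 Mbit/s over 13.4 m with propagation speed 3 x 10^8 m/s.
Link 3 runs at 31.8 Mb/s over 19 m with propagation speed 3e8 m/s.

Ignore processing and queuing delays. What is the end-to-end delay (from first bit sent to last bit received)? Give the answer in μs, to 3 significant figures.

72.8 μs

L = 250 × 8 = 2000 bits.
Transmission delays (L/R per hop): 6.26959, 3.38983, 62.8931 μs; sum = 72.5525 μs.
Propagation delays (d/s per hop): 0.174667, 0.0446667, 0.0633333 μs; sum = 0.282667 μs.
End-to-end = 72.8 μs.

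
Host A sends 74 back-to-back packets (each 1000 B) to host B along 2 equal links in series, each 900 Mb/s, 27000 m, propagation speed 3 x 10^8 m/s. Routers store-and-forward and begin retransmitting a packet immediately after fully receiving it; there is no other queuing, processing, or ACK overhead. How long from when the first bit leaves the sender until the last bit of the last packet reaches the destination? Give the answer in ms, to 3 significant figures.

Per-hop transmission t_tx = L/R = 8000/900000000 = 0.00888889 ms.
Per-hop propagation t_prop = 27000/300000000 = 0.09 ms.
Pipeline fill: first packet needs 2·t_tx to clear all hops; remaining 73 packets each add one t_tx.
Total = (2+74-1)·t_tx + 2·t_prop = 75·0.00888889 + 2·0.09 = 0.847 ms.

0.847 ms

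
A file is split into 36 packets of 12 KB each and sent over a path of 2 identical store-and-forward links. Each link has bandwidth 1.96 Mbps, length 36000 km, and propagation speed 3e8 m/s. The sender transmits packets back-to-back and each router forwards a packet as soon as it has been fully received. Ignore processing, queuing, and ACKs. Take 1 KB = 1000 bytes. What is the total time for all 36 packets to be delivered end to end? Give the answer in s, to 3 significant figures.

2.05 s

Per-hop transmission t_tx = L/R = 96000/1960000 = 0.0489796 s.
Per-hop propagation t_prop = 36000000/300000000 = 0.12 s.
Pipeline fill: first packet needs 2·t_tx to clear all hops; remaining 35 packets each add one t_tx.
Total = (2+36-1)·t_tx + 2·t_prop = 37·0.0489796 + 2·0.12 = 2.05 s.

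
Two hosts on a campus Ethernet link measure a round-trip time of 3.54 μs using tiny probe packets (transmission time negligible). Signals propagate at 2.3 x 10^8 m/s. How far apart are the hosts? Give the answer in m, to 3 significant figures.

407 m

One-way propagation = RTT/2 = 1.77 μs.
d = s × t = 2.3e+08 × 1.77e-06 = 407 m.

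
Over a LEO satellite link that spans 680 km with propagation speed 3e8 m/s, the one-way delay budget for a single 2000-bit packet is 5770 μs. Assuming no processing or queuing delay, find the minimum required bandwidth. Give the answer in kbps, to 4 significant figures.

570.9 kbps

Propagation delay = 680000 / 300000000 = 2266.67 μs.
Transmission budget = 5770 − 2266.67 = 3503.33 μs.
R ≥ L / t_tx = 2000 bits / 0.00350333 s = 570.9 kbps.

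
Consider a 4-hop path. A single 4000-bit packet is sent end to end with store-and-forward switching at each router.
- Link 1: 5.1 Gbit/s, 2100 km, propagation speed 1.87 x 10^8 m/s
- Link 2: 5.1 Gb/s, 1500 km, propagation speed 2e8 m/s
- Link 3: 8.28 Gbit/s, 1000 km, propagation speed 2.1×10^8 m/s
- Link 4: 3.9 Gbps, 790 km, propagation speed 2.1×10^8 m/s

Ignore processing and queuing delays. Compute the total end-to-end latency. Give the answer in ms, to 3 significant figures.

Transmission delays (L/R per hop): 0.000784314, 0.000784314, 0.000483092, 0.00102564 ms; sum = 0.00307736 ms.
Propagation delays (d/s per hop): 11.2299, 7.5, 4.7619, 3.7619 ms; sum = 27.2538 ms.
End-to-end = 27.3 ms.

27.3 ms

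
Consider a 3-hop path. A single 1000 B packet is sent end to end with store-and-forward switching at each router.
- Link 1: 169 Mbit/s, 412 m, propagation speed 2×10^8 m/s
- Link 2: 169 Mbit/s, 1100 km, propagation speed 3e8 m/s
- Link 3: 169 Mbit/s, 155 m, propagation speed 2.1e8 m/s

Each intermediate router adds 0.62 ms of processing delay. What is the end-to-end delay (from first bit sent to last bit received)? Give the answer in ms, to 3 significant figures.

L = 1000 × 8 = 8000 bits.
Transmission delay per hop = L/R = 8000/169000000 = 0.0473373 ms; 3 hops → 0.142012 ms.
Propagation delays (d/s per hop): 0.00206, 3.66667, 0.000738095 ms; sum = 3.66946 ms.
Processing at 2 router(s): 2 × 0.62 ms = 1.24 ms.
End-to-end = 5.05 ms.

5.05 ms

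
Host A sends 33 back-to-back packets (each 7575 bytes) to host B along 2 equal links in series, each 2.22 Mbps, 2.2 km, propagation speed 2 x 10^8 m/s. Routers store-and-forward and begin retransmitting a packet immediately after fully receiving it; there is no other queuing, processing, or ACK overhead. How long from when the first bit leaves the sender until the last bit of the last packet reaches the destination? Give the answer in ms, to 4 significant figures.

928.1 ms

Per-hop transmission t_tx = L/R = 60600/2220000 = 27.2973 ms.
Per-hop propagation t_prop = 2200/200000000 = 0.011 ms.
Pipeline fill: first packet needs 2·t_tx to clear all hops; remaining 32 packets each add one t_tx.
Total = (2+33-1)·t_tx + 2·t_prop = 34·27.2973 + 2·0.011 = 928.1 ms.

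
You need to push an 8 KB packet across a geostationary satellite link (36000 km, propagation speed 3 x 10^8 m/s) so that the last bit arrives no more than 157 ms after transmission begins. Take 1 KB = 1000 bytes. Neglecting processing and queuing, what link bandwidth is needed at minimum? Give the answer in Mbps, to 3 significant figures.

1.73 Mbps

L = 64000 bits.
Propagation delay = 36000000 / 300000000 = 120 ms.
Transmission budget = 157 − 120 = 37 ms.
R ≥ L / t_tx = 64000 bits / 0.037 s = 1.73 Mbps.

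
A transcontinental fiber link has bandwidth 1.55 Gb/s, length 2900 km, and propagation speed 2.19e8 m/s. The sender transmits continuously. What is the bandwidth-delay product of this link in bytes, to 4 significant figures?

Propagation delay = 2900000 / 219000000 = 0.013242 s.
BDP = R × t_prop = 1550000000 × 0.013242 = 20525100 bits.
In bytes: 20525100/8 = 2566000 bytes.

2566000 bytes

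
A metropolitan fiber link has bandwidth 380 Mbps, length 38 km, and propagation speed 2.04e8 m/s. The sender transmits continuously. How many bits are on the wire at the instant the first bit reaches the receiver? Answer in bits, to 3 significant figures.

70800 bits

Propagation delay = 38000 / 204000000 = 0.000186275 s.
BDP = R × t_prop = 380000000 × 0.000186275 = 70784.3 bits.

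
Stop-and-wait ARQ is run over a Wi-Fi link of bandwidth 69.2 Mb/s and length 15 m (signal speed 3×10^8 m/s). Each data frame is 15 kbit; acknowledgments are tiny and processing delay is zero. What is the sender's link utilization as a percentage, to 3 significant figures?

t_tx = L/R = 15000/69200000 = 0.000216763 s.
t_prop = 15/300000000 = 5e-08 s; RTT = 1e-07 s.
Cycle = t_tx + RTT = 0.000216863 s.
Utilization = t_tx / cycle = 0.000216763/0.000216863 = 100 %.

100 %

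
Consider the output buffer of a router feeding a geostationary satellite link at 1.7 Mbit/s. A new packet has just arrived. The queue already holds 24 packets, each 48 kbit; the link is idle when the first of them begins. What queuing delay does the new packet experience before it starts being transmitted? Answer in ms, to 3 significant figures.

Each queued packet: L/R = 48000/1700000 = 28.2353 ms.
24 queued → 677.647 ms.
Queuing delay = 678 ms.

678 ms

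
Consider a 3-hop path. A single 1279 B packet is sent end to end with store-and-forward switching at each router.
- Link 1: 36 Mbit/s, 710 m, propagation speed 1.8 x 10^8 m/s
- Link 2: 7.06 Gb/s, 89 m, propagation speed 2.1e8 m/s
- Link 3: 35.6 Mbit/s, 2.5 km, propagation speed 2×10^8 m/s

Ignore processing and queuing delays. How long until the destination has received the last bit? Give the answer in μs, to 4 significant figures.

590.0 μs

L = 1279 × 8 = 10232 bits.
Transmission delays (L/R per hop): 284.222, 1.44929, 287.416 μs; sum = 573.087 μs.
Propagation delays (d/s per hop): 3.94444, 0.42381, 12.5 μs; sum = 16.8683 μs.
End-to-end = 590.0 μs.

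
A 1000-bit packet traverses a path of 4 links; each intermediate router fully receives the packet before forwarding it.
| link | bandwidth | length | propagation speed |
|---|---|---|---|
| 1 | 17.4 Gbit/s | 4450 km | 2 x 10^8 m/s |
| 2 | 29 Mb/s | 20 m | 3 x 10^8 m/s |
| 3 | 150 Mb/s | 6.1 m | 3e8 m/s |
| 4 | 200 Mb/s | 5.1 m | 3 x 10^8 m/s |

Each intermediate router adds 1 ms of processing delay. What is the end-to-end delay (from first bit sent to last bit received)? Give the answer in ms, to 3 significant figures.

Transmission delays (L/R per hop): 5.74713e-05, 0.0344828, 0.00666667, 0.005 ms; sum = 0.0462069 ms.
Propagation delays (d/s per hop): 22.25, 6.66667e-05, 2.03333e-05, 1.7e-05 ms; sum = 22.2501 ms.
Processing at 3 router(s): 3 × 1 ms = 3 ms.
End-to-end = 25.3 ms.

25.3 ms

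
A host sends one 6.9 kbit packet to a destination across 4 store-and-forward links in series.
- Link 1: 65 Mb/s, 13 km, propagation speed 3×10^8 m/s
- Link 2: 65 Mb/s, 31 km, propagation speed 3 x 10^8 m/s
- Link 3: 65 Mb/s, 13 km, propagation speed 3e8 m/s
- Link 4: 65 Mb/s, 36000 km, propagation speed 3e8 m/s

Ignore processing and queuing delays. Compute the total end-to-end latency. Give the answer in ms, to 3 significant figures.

L = 6900 bits.
Transmission delay per hop = L/R = 6900/65000000 = 0.106154 ms; 4 hops → 0.424615 ms.
Propagation delays (d/s per hop): 0.0433333, 0.103333, 0.0433333, 120 ms; sum = 120.19 ms.
End-to-end = 121 ms.

121 ms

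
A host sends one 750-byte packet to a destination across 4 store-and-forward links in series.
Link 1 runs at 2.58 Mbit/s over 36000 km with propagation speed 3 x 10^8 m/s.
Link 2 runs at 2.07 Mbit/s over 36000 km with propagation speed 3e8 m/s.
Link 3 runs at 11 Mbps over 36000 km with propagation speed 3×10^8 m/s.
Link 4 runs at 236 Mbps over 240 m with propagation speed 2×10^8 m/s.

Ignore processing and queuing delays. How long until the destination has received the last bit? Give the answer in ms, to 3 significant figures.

366 ms

L = 750 × 8 = 6000 bits.
Transmission delays (L/R per hop): 2.32558, 2.89855, 0.545455, 0.0254237 ms; sum = 5.79501 ms.
Propagation delays (d/s per hop): 120, 120, 120, 0.0012 ms; sum = 360.001 ms.
End-to-end = 366 ms.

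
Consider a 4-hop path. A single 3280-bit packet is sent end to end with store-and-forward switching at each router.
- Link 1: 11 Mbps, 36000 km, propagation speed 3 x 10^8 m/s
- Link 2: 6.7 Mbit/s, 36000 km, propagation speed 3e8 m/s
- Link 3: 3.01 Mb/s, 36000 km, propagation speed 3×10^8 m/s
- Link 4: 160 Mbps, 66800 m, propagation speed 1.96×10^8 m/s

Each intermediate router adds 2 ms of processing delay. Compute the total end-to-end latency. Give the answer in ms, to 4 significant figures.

368.2 ms

Transmission delays (L/R per hop): 0.298182, 0.489552, 1.0897, 0.0205 ms; sum = 1.89794 ms.
Propagation delays (d/s per hop): 120, 120, 120, 0.340816 ms; sum = 360.341 ms.
Processing at 3 router(s): 3 × 2 ms = 6 ms.
End-to-end = 368.2 ms.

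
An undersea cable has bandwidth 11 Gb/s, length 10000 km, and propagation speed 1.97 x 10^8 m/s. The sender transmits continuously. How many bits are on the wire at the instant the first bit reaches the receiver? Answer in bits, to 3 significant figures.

Propagation delay = 10000000 / 197000000 = 0.0507614 s.
BDP = R × t_prop = 11000000000 × 0.0507614 = 558376000 bits.

558000000 bits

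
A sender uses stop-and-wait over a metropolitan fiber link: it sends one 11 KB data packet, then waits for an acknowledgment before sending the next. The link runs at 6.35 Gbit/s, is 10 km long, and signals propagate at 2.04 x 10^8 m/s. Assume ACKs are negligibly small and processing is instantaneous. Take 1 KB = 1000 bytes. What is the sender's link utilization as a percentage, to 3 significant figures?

12.4 %

t_tx = L/R = 88000/6350000000 = 1.38583e-05 s.
t_prop = 10000/204000000 = 4.90196e-05 s; RTT = 9.80392e-05 s.
Cycle = t_tx + RTT = 0.000111897 s.
Utilization = t_tx / cycle = 1.38583e-05/0.000111897 = 12.4 %.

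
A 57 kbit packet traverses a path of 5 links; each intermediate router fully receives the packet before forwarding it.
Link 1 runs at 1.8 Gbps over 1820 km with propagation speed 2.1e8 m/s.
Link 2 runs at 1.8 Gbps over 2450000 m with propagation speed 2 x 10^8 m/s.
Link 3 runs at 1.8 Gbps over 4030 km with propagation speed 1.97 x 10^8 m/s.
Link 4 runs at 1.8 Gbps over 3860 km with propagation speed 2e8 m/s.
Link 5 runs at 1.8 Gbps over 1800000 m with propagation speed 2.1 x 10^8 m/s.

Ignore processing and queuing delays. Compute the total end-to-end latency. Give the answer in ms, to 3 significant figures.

L = 57000 bits.
Transmission delay per hop = L/R = 57000/1800000000 = 0.0316667 ms; 5 hops → 0.158333 ms.
Propagation delays (d/s per hop): 8.66667, 12.25, 20.4569, 19.3, 8.57143 ms; sum = 69.2449 ms.
End-to-end = 69.4 ms.

69.4 ms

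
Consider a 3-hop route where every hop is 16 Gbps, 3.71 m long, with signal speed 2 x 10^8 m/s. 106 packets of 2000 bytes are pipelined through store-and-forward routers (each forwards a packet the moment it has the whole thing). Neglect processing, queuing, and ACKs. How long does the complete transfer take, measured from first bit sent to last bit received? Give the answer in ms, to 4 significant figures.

0.1081 ms

Per-hop transmission t_tx = L/R = 16000/16000000000 = 0.001 ms.
Per-hop propagation t_prop = 3.71/200000000 = 1.855e-05 ms.
Pipeline fill: first packet needs 3·t_tx to clear all hops; remaining 105 packets each add one t_tx.
Total = (3+106-1)·t_tx + 3·t_prop = 108·0.001 + 3·1.855e-05 = 0.1081 ms.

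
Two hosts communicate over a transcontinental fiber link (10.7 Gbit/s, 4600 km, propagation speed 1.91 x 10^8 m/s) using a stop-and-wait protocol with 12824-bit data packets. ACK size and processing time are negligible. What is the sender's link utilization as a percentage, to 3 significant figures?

t_tx = L/R = 12824/10700000000 = 1.1985e-06 s.
t_prop = 4600000/191000000 = 0.0240838 s; RTT = 0.0481675 s.
Cycle = t_tx + RTT = 0.0481687 s.
Utilization = t_tx / cycle = 1.1985e-06/0.0481687 = 0.00249 %.

0.00249 %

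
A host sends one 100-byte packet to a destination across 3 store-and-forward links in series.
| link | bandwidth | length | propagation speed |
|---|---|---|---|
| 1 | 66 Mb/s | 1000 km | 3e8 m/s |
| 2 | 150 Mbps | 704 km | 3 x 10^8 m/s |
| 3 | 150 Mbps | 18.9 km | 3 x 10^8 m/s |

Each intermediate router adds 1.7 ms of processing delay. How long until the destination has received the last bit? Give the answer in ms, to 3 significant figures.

L = 100 × 8 = 800 bits.
Transmission delays (L/R per hop): 0.0121212, 0.00533333, 0.00533333 ms; sum = 0.0227879 ms.
Propagation delays (d/s per hop): 3.33333, 2.34667, 0.063 ms; sum = 5.743 ms.
Processing at 2 router(s): 2 × 1.7 ms = 3.4 ms.
End-to-end = 9.17 ms.

9.17 ms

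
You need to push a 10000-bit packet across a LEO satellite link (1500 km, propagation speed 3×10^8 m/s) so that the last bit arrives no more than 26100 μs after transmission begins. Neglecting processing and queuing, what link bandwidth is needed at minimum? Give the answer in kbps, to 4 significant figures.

473.9 kbps

Propagation delay = 1500000 / 300000000 = 5000 μs.
Transmission budget = 26100 − 5000 = 21100 μs.
R ≥ L / t_tx = 10000 bits / 0.0211 s = 473.9 kbps.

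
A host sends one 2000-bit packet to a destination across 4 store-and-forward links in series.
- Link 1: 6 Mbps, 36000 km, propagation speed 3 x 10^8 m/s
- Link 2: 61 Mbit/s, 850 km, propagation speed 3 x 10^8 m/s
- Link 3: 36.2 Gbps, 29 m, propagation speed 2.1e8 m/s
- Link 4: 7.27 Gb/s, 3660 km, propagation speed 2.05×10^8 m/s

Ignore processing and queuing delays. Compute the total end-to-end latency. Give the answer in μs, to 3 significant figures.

141000 μs

Transmission delays (L/R per hop): 333.333, 32.7869, 0.0552486, 0.275103 μs; sum = 366.451 μs.
Propagation delays (d/s per hop): 120000, 2833.33, 0.138095, 17853.7 μs; sum = 140687 μs.
End-to-end = 141000 μs.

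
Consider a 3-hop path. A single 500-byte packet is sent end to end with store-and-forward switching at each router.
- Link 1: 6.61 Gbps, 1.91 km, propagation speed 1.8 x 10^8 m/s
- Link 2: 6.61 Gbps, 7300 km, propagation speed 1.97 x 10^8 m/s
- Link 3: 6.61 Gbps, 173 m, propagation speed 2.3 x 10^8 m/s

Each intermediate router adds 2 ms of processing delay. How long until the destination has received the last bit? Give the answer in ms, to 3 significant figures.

41.1 ms

L = 500 × 8 = 4000 bits.
Transmission delay per hop = L/R = 4000/6610000000 = 0.000605144 ms; 3 hops → 0.00181543 ms.
Propagation delays (d/s per hop): 0.0106111, 37.0558, 0.000752174 ms; sum = 37.0672 ms.
Processing at 2 router(s): 2 × 2 ms = 4 ms.
End-to-end = 41.1 ms.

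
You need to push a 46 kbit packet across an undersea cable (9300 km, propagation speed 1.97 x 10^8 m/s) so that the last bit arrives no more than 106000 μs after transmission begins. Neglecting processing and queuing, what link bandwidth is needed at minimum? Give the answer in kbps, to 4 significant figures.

Propagation delay = 9300000 / 197000000 = 47208.1 μs.
Transmission budget = 106000 − 47208.1 = 58791.9 μs.
R ≥ L / t_tx = 46000 bits / 0.0587919 s = 782.4 kbps.

782.4 kbps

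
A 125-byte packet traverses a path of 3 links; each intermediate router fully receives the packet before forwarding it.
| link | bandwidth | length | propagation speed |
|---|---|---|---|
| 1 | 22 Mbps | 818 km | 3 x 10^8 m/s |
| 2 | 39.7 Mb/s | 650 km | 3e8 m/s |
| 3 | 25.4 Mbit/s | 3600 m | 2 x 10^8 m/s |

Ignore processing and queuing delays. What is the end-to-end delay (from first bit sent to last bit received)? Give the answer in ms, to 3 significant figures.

L = 125 × 8 = 1000 bits.
Transmission delays (L/R per hop): 0.0454545, 0.0251889, 0.0393701 ms; sum = 0.110014 ms.
Propagation delays (d/s per hop): 2.72667, 2.16667, 0.018 ms; sum = 4.91133 ms.
End-to-end = 5.02 ms.

5.02 ms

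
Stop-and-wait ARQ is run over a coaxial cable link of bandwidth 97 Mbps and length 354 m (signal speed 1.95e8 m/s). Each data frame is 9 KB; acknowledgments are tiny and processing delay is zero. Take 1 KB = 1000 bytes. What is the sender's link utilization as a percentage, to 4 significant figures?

99.51 %

t_tx = L/R = 72000/97000000 = 0.000742268 s.
t_prop = 354/195000000 = 1.81538e-06 s; RTT = 3.63077e-06 s.
Cycle = t_tx + RTT = 0.000745899 s.
Utilization = t_tx / cycle = 0.000742268/0.000745899 = 99.51 %.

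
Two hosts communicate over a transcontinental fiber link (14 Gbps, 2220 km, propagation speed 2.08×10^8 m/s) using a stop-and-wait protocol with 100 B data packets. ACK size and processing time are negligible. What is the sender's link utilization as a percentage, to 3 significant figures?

t_tx = L/R = 800/14000000000 = 5.71429e-08 s.
t_prop = 2220000/208000000 = 0.0106731 s; RTT = 0.0213462 s.
Cycle = t_tx + RTT = 0.0213462 s.
Utilization = t_tx / cycle = 5.71429e-08/0.0213462 = 0.000268 %.

0.000268 %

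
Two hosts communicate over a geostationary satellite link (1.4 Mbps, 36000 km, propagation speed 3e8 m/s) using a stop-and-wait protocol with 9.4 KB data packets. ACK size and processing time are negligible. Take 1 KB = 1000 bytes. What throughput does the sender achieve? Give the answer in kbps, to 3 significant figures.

t_tx = L/R = 75200/1400000 = 0.0537143 s.
t_prop = 36000000/300000000 = 0.12 s; RTT = 0.24 s.
Cycle = t_tx + RTT = 0.293714 s.
Throughput = L / cycle = 75200 / 0.293714 = 256 kbps.

256 kbps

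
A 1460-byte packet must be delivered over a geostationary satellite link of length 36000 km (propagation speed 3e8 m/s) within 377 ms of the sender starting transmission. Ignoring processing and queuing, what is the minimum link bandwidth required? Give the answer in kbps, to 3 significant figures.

45.4 kbps

L = 11680 bits.
Propagation delay = 36000000 / 300000000 = 120 ms.
Transmission budget = 377 − 120 = 257 ms.
R ≥ L / t_tx = 11680 bits / 0.257 s = 45.4 kbps.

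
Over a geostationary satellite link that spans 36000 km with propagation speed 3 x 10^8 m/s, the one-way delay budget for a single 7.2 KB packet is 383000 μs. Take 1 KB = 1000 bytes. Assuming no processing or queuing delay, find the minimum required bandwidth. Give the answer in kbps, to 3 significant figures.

219 kbps

L = 57600 bits.
Propagation delay = 36000000 / 300000000 = 120000 μs.
Transmission budget = 383000 − 120000 = 263000 μs.
R ≥ L / t_tx = 57600 bits / 0.263 s = 219 kbps.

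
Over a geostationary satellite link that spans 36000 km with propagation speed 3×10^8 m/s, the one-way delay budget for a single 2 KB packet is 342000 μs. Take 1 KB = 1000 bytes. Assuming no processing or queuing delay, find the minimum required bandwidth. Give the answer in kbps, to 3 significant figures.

72.1 kbps

L = 16000 bits.
Propagation delay = 36000000 / 300000000 = 120000 μs.
Transmission budget = 342000 − 120000 = 222000 μs.
R ≥ L / t_tx = 16000 bits / 0.222 s = 72.1 kbps.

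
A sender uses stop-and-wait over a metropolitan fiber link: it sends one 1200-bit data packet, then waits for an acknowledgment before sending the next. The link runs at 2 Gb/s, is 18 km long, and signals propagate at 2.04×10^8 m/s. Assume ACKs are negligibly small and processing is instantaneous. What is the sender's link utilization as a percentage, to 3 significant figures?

t_tx = L/R = 1200/2000000000 = 6e-07 s.
t_prop = 18000/204000000 = 8.82353e-05 s; RTT = 0.000176471 s.
Cycle = t_tx + RTT = 0.000177071 s.
Utilization = t_tx / cycle = 6e-07/0.000177071 = 0.339 %.

0.339 %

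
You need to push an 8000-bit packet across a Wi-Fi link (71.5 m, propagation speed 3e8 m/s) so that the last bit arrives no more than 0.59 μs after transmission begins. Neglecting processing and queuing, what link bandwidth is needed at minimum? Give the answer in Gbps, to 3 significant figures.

Propagation delay = 71.5 / 300000000 = 0.238333 μs.
Transmission budget = 0.59 − 0.238333 = 0.351667 μs.
R ≥ L / t_tx = 8000 bits / 3.51667e-07 s = 22.7 Gbps.

22.7 Gbps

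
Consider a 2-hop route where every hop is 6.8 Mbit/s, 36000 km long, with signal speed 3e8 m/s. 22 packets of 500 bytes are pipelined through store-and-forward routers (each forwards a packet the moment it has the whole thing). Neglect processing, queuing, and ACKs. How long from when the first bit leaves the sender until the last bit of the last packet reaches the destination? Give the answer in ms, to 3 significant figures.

254 ms

Per-hop transmission t_tx = L/R = 4000/6800000 = 0.588235 ms.
Per-hop propagation t_prop = 36000000/300000000 = 120 ms.
Pipeline fill: first packet needs 2·t_tx to clear all hops; remaining 21 packets each add one t_tx.
Total = (2+22-1)·t_tx + 2·t_prop = 23·0.588235 + 2·120 = 254 ms.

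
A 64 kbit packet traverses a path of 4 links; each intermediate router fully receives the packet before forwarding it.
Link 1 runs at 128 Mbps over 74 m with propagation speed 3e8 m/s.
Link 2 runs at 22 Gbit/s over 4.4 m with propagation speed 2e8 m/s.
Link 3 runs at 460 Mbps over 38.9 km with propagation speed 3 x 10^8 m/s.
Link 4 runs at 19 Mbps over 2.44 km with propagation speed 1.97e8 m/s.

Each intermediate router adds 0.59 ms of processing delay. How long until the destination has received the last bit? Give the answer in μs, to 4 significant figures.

5923 μs

L = 64000 bits.
Transmission delays (L/R per hop): 500, 2.90909, 139.13, 3368.42 μs; sum = 4010.46 μs.
Propagation delays (d/s per hop): 0.246667, 0.022, 129.667, 12.3858 μs; sum = 142.321 μs.
Processing at 3 router(s): 3 × 0.59 ms = 1770 μs.
End-to-end = 5923 μs.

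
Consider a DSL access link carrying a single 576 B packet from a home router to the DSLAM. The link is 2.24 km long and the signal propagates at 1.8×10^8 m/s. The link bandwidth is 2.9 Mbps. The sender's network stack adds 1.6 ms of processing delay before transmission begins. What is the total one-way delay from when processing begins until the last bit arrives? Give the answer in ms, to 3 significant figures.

L = 576 × 8 = 4608 bits.
Transmission delay = L/R = 4608 / 2900000 = 1.58897 ms.
Propagation delay = d/s = 2240 m / 180000000 m/s = 0.0124444 ms.
Plus processing delay 1.6 ms = 1.6 ms.
Total = 3.20 ms.

3.20 ms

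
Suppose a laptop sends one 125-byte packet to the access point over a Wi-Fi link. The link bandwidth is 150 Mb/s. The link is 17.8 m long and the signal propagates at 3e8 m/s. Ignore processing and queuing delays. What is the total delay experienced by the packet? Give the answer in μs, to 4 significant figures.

L = 125 × 8 = 1000 bits.
Transmission delay = L/R = 1000 / 150000000 = 6.66667 μs.
Propagation delay = d/s = 17.8 m / 300000000 m/s = 0.0593333 μs.
Total = 6.726 μs.

6.726 μs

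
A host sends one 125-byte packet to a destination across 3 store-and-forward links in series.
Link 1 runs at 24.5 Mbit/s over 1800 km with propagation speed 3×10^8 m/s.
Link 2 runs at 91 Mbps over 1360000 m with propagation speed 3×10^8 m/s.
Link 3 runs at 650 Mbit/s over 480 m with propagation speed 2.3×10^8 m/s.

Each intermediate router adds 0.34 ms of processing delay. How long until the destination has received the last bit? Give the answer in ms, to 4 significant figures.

11.27 ms

L = 125 × 8 = 1000 bits.
Transmission delays (L/R per hop): 0.0408163, 0.010989, 0.00153846 ms; sum = 0.0533438 ms.
Propagation delays (d/s per hop): 6, 4.53333, 0.00208696 ms; sum = 10.5354 ms.
Processing at 2 router(s): 2 × 0.34 ms = 0.68 ms.
End-to-end = 11.27 ms.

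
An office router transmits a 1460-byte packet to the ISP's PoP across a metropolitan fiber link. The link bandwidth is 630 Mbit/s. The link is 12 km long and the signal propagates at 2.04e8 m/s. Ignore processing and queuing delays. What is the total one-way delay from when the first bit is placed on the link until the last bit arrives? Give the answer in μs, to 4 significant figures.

77.36 μs

L = 1460 × 8 = 11680 bits.
Transmission delay = L/R = 11680 / 630000000 = 18.5397 μs.
Propagation delay = d/s = 12000 m / 204000000 m/s = 58.8235 μs.
Total = 77.36 μs.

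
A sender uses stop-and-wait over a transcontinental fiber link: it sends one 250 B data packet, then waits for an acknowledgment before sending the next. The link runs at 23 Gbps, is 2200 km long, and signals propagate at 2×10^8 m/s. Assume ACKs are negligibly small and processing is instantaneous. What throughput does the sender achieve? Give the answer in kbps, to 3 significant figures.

90.9 kbps

t_tx = L/R = 2000/23000000000 = 8.69565e-08 s.
t_prop = 2200000/200000000 = 0.011 s; RTT = 0.022 s.
Cycle = t_tx + RTT = 0.0220001 s.
Throughput = L / cycle = 2000 / 0.0220001 = 90.9 kbps.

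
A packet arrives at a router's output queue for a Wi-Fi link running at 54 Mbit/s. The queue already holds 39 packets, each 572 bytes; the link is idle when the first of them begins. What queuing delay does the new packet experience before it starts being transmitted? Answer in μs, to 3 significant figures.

Each queued packet: L/R = 4576/54000000 = 84.7407 μs.
39 queued → 3304.89 μs.
Queuing delay = 3300 μs.

3300 μs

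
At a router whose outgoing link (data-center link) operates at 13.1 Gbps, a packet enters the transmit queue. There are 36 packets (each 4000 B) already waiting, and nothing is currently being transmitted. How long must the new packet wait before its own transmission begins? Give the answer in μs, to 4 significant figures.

Each queued packet: L/R = 32000/13100000000 = 2.44275 μs.
36 queued → 87.9389 μs.
Queuing delay = 87.94 μs.

87.94 μs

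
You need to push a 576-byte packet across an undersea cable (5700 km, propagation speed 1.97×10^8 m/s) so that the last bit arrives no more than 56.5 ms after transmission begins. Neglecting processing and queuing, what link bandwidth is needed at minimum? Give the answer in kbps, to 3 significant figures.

L = 4608 bits.
Propagation delay = 5700000 / 197000000 = 28.934 ms.
Transmission budget = 56.5 − 28.934 = 27.566 ms.
R ≥ L / t_tx = 4608 bits / 0.027566 s = 167 kbps.

167 kbps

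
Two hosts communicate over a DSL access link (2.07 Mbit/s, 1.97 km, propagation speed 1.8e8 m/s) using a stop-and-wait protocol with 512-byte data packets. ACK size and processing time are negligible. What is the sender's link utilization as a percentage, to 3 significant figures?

t_tx = L/R = 4096/2.07e+06 = 0.00197874 s.
t_prop = 1970/180000000 = 1.09444e-05 s; RTT = 2.18889e-05 s.
Cycle = t_tx + RTT = 0.00200063 s.
Utilization = t_tx / cycle = 0.00197874/0.00200063 = 98.9 %.

98.9 %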